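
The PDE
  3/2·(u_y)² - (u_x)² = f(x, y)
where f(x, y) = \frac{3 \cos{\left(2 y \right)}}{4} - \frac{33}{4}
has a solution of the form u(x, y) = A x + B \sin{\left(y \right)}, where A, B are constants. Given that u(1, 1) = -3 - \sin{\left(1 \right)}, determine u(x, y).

Substitute the ansatz u = A x + B \sin{\left(y \right)} into the left-hand side.
Derivatives of the ansatz:
  u_y = B \cos{\left(y \right)}
  u_x = A
Term by term:
  3/2·(u_y)² = \frac{3 B^{2} \cos^{2}{\left(y \right)}}{2}
  -(u_x)² = - A^{2}
So the left-hand side equals
  - A^{2} + \frac{3 B^{2} \cos^{2}{\left(y \right)}}{2}
This must equal f(x, y) identically; expanded, f = \frac{3 \cos^{2}{\left(y \right)}}{2} - 9.
Matching coefficients of the independent functions:
  [constant term]:  - A^{2} = -9
  [\cos^{2}{\left(y \right)}]:  \frac{3 B^{2}}{2} = \frac{3}{2}
These equations allow (A, B) = (-3, -1) or (-3, 1) or (3, -1) or (3, 1).
Impose the point condition(s):
  u(1, 1) = -3 - \sin{\left(1 \right)}  ⟹  A + B \sin{\left(1 \right)} = -3 - \sin{\left(1 \right)}
Only A = -3, B = -1 satisfies everything.
Hence u(x, y) = - 3 x - \sin{\left(y \right)}.

Answer: u(x, y) = - 3 x - \sin{\left(y \right)}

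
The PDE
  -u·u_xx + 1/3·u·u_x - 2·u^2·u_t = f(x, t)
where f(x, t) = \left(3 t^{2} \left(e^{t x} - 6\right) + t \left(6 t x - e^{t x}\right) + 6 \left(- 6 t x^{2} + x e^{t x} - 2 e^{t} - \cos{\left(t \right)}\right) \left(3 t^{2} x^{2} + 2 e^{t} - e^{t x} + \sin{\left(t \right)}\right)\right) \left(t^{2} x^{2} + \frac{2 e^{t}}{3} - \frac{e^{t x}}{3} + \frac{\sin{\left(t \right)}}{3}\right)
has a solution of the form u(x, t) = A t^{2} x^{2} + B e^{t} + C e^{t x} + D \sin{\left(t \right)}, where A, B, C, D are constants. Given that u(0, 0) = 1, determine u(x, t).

Answer: u(x, t) = 3 t^{2} x^{2} + 2 e^{t} - e^{t x} + \sin{\left(t \right)}

Derivation:
Substitute the ansatz u = A t^{2} x^{2} + B e^{t} + C e^{t x} + D \sin{\left(t \right)} into the left-hand side.
Derivatives of the ansatz:
  u_xx = 2 A t^{2} + C t^{2} e^{t x}
  u_x = 2 A t^{2} x + C t e^{t x}
  u_t = 2 A t x^{2} + B e^{t} + C x e^{t x} + D \cos{\left(t \right)}
Term by term:
  -u·u_xx = - 2 A^{2} t^{4} x^{2} - 2 A B t^{2} e^{t} - A C t^{4} x^{2} e^{t x} - 2 A C t^{2} e^{t x} - 2 A D t^{2} \sin{\left(t \right)} - B C t^{2} e^{t} e^{t x} - C^{2} t^{2} e^{2 t x} - C D t^{2} e^{t x} \sin{\left(t \right)}
  1/3·u·u_x = \frac{2 A^{2} t^{4} x^{3}}{3} + \frac{2 A B t^{2} x e^{t}}{3} + \frac{A C t^{3} x^{2} e^{t x}}{3} + \frac{2 A C t^{2} x e^{t x}}{3} + \frac{2 A D t^{2} x \sin{\left(t \right)}}{3} + \frac{B C t e^{t} e^{t x}}{3} + \frac{C^{2} t e^{2 t x}}{3} + \frac{C D t e^{t x} \sin{\left(t \right)}}{3}
  -2·u^2·u_t = - 4 A^{3} t^{5} x^{6} - 2 A^{2} B t^{4} x^{4} e^{t} - 8 A^{2} B t^{3} x^{4} e^{t} - 2 A^{2} C t^{4} x^{5} e^{t x} - 8 A^{2} C t^{3} x^{4} e^{t x} - 2 A^{2} D t^{4} x^{4} \cos{\left(t \right)} - 8 A^{2} D t^{3} x^{4} \sin{\left(t \right)} - 4 A B^{2} t^{2} x^{2} e^{2 t} - 4 A B^{2} t x^{2} e^{2 t} - 4 A B C t^{2} x^{3} e^{t} e^{t x} - 4 A B C t^{2} x^{2} e^{t} e^{t x} - 8 A B C t x^{2} e^{t} e^{t x} - 4 A B D t^{2} x^{2} e^{t} \sin{\left(t \right)} - 4 A B D t^{2} x^{2} e^{t} \cos{\left(t \right)} - 8 A B D t x^{2} e^{t} \sin{\left(t \right)} - 4 A C^{2} t^{2} x^{3} e^{2 t x} - 4 A C^{2} t x^{2} e^{2 t x} - 4 A C D t^{2} x^{3} e^{t x} \sin{\left(t \right)} - 4 A C D t^{2} x^{2} e^{t x} \cos{\left(t \right)} - 8 A C D t x^{2} e^{t x} \sin{\left(t \right)} - 4 A D^{2} t^{2} x^{2} \sin{\left(t \right)} \cos{\left(t \right)} - 4 A D^{2} t x^{2} \sin^{2}{\left(t \right)} - 2 B^{3} e^{3 t} - 2 B^{2} C x e^{2 t} e^{t x} - 4 B^{2} C e^{2 t} e^{t x} - 4 B^{2} D e^{2 t} \sin{\left(t \right)} - 2 B^{2} D e^{2 t} \cos{\left(t \right)} - 4 B C^{2} x e^{t} e^{2 t x} - 2 B C^{2} e^{t} e^{2 t x} - 4 B C D x e^{t} e^{t x} \sin{\left(t \right)} - 4 B C D e^{t} e^{t x} \sin{\left(t \right)} - 4 B C D e^{t} e^{t x} \cos{\left(t \right)} - 2 B D^{2} e^{t} \sin^{2}{\left(t \right)} - 4 B D^{2} e^{t} \sin{\left(t \right)} \cos{\left(t \right)} - 2 C^{3} x e^{3 t x} - 4 C^{2} D x e^{2 t x} \sin{\left(t \right)} - 2 C^{2} D e^{2 t x} \cos{\left(t \right)} - 2 C D^{2} x e^{t x} \sin^{2}{\left(t \right)} - 4 C D^{2} e^{t x} \sin{\left(t \right)} \cos{\left(t \right)} - 2 D^{3} \sin^{2}{\left(t \right)} \cos{\left(t \right)}
Sum these and collect like terms in the independent variables.
This must equal f(x, t) identically; expanded, f = - 108 t^{5} x^{6} + 18 t^{4} x^{5} e^{t x} - 36 t^{4} x^{4} e^{t} - 18 t^{4} x^{4} \cos{\left(t \right)} + 6 t^{4} x^{3} + 3 t^{4} x^{2} e^{t x} - 18 t^{4} x^{2} - 144 t^{3} x^{4} e^{t} + 72 t^{3} x^{4} e^{t x} - 72 t^{3} x^{4} \sin{\left(t \right)} - t^{3} x^{2} e^{t x} + 24 t^{2} x^{3} e^{t} e^{t x} - 12 t^{2} x^{3} e^{2 t x} + 12 t^{2} x^{3} e^{t x} \sin{\left(t \right)} - 48 t^{2} x^{2} e^{2 t} + 24 t^{2} x^{2} e^{t} e^{t x} - 24 t^{2} x^{2} e^{t} \sin{\left(t \right)} - 24 t^{2} x^{2} e^{t} \cos{\left(t \right)} + 12 t^{2} x^{2} e^{t x} \cos{\left(t \right)} - 12 t^{2} x^{2} \sin{\left(t \right)} \cos{\left(t \right)} + 4 t^{2} x e^{t} - 2 t^{2} x e^{t x} + 2 t^{2} x \sin{\left(t \right)} + 2 t^{2} e^{t} e^{t x} - 12 t^{2} e^{t} - t^{2} e^{2 t x} + t^{2} e^{t x} \sin{\left(t \right)} + 6 t^{2} e^{t x} - 6 t^{2} \sin{\left(t \right)} - 48 t x^{2} e^{2 t} + 48 t x^{2} e^{t} e^{t x} - 48 t x^{2} e^{t} \sin{\left(t \right)} - 12 t x^{2} e^{2 t x} + 24 t x^{2} e^{t x} \sin{\left(t \right)} - 12 t x^{2} \sin^{2}{\left(t \right)} - \frac{2 t e^{t} e^{t x}}{3} + \frac{t e^{2 t x}}{3} - \frac{t e^{t x} \sin{\left(t \right)}}{3} + 8 x e^{2 t} e^{t x} - 8 x e^{t} e^{2 t x} + 8 x e^{t} e^{t x} \sin{\left(t \right)} + 2 x e^{3 t x} - 4 x e^{2 t x} \sin{\left(t \right)} + 2 x e^{t x} \sin^{2}{\left(t \right)} - 16 e^{3 t} + 16 e^{2 t} e^{t x} - 16 e^{2 t} \sin{\left(t \right)} - 8 e^{2 t} \cos{\left(t \right)} - 4 e^{t} e^{2 t x} + 8 e^{t} e^{t x} \sin{\left(t \right)} + 8 e^{t} e^{t x} \cos{\left(t \right)} - 4 e^{t} \sin^{2}{\left(t \right)} - 8 e^{t} \sin{\left(t \right)} \cos{\left(t \right)} - 2 e^{2 t x} \cos{\left(t \right)} + 4 e^{t x} \sin{\left(t \right)} \cos{\left(t \right)} - 2 \sin^{2}{\left(t \right)} \cos{\left(t \right)}.
Matching coefficients of the independent functions:
(each divided by its leading coefficient; functions giving the same equation are listed together)
  [t e^{2 t x}, t^{2} e^{2 t x}]:  C^{2} - 1 = 0
  [t^{2} e^{t}, t^{2} x e^{t}]:  A B - 6 = 0
  [t^{2} e^{t x}, t^{2} x e^{t x}, t^{3} x^{2} e^{t x}, …]:  A C + 3 = 0
  [t^{2} \sin{\left(t \right)}, t^{2} x \sin{\left(t \right)}]:  A D - 3 = 0
  [t^{4} x^{2}, t^{4} x^{3}]:  A^{2} - 9 = 0
  [t^{5} x^{6}]:  A^{3} - 27 = 0
  [x e^{3 t x}]:  C^{3} + 1 = 0
  [e^{t} e^{2 t x}, x e^{t} e^{2 t x}]:  B C^{2} - 2 = 0
  [e^{t} \sin^{2}{\left(t \right)}, e^{t} \sin{\left(t \right)} \cos{\left(t \right)}]:  B D^{2} - 2 = 0
  [e^{2 t} e^{t x}, x e^{2 t} e^{t x}]:  B^{2} C + 4 = 0
  [e^{2 t} \sin{\left(t \right)}, e^{2 t} \cos{\left(t \right)}]:  B^{2} D - 4 = 0
  [e^{2 t x} \cos{\left(t \right)}, x e^{2 t x} \sin{\left(t \right)}]:  C^{2} D - 1 = 0
  [\sin^{2}{\left(t \right)} \cos{\left(t \right)}]:  D^{3} - 1 = 0
  [t x^{2} e^{2 t}, t^{2} x^{2} e^{2 t}]:  A B^{2} - 12 = 0
  [t x^{2} e^{2 t x}, t^{2} x^{3} e^{2 t x}]:  A C^{2} - 3 = 0
  [t x^{2} \sin^{2}{\left(t \right)}, t^{2} x^{2} \sin{\left(t \right)} \cos{\left(t \right)}]:  A D^{2} - 3 = 0
  [t e^{t} e^{t x}, t^{2} e^{t} e^{t x}]:  B C + 2 = 0
  [t e^{t x} \sin{\left(t \right)}, t^{2} e^{t x} \sin{\left(t \right)}]:  C D + 1 = 0
  [t^{3} x^{4} e^{t}, t^{4} x^{4} e^{t}]:  A^{2} B - 18 = 0
  [t^{3} x^{4} e^{t x}, t^{4} x^{5} e^{t x}]:  A^{2} C + 9 = 0
  [t^{3} x^{4} \sin{\left(t \right)}, t^{4} x^{4} \cos{\left(t \right)}]:  A^{2} D - 9 = 0
  [x e^{t x} \sin^{2}{\left(t \right)}, e^{t x} \sin{\left(t \right)} \cos{\left(t \right)}]:  C D^{2} + 1 = 0
  [e^{t} e^{t x} \sin{\left(t \right)}, e^{t} e^{t x} \cos{\left(t \right)}, x e^{t} e^{t x} \sin{\left(t \right)}]:  B C D + 2 = 0
  [t x^{2} e^{t} e^{t x}, t^{2} x^{2} e^{t} e^{t x}, t^{2} x^{3} e^{t} e^{t x}]:  A B C + 6 = 0
  [t x^{2} e^{t} \sin{\left(t \right)}, t^{2} x^{2} e^{t} \sin{\left(t \right)}, t^{2} x^{2} e^{t} \cos{\left(t \right)}]:  A B D - 6 = 0
  [t x^{2} e^{t x} \sin{\left(t \right)}, t^{2} x^{2} e^{t x} \cos{\left(t \right)}, t^{2} x^{3} e^{t x} \sin{\left(t \right)}]:  A C D + 3 = 0
  [e^{3 t}]:  B^{3} - 8 = 0
Solving: A = 3, B = 2, C = -1, D = 1.
Check against the point condition:
  u(0, 0) = 1  ⟹  B + C = 1  ✓
Hence u(x, t) = 3 t^{2} x^{2} + 2 e^{t} - e^{t x} + \sin{\left(t \right)}.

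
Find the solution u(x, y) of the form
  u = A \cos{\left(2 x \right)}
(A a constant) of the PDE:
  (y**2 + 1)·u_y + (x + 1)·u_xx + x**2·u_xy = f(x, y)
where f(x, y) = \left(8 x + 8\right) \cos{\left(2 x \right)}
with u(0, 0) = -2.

Substitute the ansatz u = A \cos{\left(2 x \right)} into the left-hand side.
Derivatives of the ansatz:
  u_y = 0
  u_xx = - 4 A \cos{\left(2 x \right)}
  u_xy = 0
Term by term:
  (y**2 + 1)·u_y = 0
  (x + 1)·u_xx = - 4 A x \cos{\left(2 x \right)} - 4 A \cos{\left(2 x \right)}
  x**2·u_xy = 0
So the left-hand side equals
  - 4 A x \cos{\left(2 x \right)} - 4 A \cos{\left(2 x \right)}
This must equal f(x, y) identically; expanded, f = 8 x \cos{\left(2 x \right)} + 8 \cos{\left(2 x \right)}.
Matching coefficients of the independent functions:
  [x \cos{\left(2 x \right)}, \cos{\left(2 x \right)}]:  - 4 A = 8
Solving: A = -2.
Check against the point condition:
  u(0, 0) = -2  ⟹  A = -2  ✓
Hence u(x, y) = - 2 \cos{\left(2 x \right)}.

Answer: u(x, y) = - 2 \cos{\left(2 x \right)}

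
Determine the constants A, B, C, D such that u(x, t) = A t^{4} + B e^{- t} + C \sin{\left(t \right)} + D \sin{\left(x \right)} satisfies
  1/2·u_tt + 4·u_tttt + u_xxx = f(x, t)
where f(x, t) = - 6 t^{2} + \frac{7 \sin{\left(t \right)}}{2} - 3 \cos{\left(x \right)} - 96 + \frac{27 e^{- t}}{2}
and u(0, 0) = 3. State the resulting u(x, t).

Answer: u(x, t) = - t^{4} + \sin{\left(t \right)} + 3 \sin{\left(x \right)} + 3 e^{- t}

Derivation:
Substitute the ansatz u = A t^{4} + B e^{- t} + C \sin{\left(t \right)} + D \sin{\left(x \right)} into the left-hand side.
Derivatives of the ansatz:
  u_tt = 12 A t^{2} + B e^{- t} - C \sin{\left(t \right)}
  u_tttt = 24 A + B e^{- t} + C \sin{\left(t \right)}
  u_xxx = - D \cos{\left(x \right)}
Term by term:
  1/2·u_tt = 6 A t^{2} + \frac{B e^{- t}}{2} - \frac{C \sin{\left(t \right)}}{2}
  4·u_tttt = 96 A + 4 B e^{- t} + 4 C \sin{\left(t \right)}
  u_xxx = - D \cos{\left(x \right)}
So the left-hand side equals
  6 A t^{2} + 96 A + \frac{9 B e^{- t}}{2} + \frac{7 C \sin{\left(t \right)}}{2} - D \cos{\left(x \right)}
This must equal f(x, t) = - 6 t^{2} + \frac{7 \sin{\left(t \right)}}{2} - 3 \cos{\left(x \right)} - 96 + \frac{27 e^{- t}}{2} identically.
Matching coefficients of the independent functions:
  [constant term]:  96 A = -96
  [t^{2}]:  6 A = -6
  [e^{- t}]:  \frac{9 B}{2} = \frac{27}{2}
  [\sin{\left(t \right)}]:  \frac{7 C}{2} = \frac{7}{2}
  [\cos{\left(x \right)}]:  - D = -3
Solving: A = -1, B = 3, C = 1, D = 3.
Check against the point condition:
  u(0, 0) = 3  ⟹  B = 3  ✓
Hence u(x, t) = - t^{4} + \sin{\left(t \right)} + 3 \sin{\left(x \right)} + 3 e^{- t}.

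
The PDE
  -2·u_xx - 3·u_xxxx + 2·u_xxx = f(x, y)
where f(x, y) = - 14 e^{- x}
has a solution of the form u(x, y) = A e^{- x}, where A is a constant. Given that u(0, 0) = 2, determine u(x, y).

Answer: u(x, y) = 2 e^{- x}

Derivation:
Substitute the ansatz u = A e^{- x} into the left-hand side.
Derivatives of the ansatz:
  u_xx = A e^{- x}
  u_xxxx = A e^{- x}
  u_xxx = - A e^{- x}
Term by term:
  -2·u_xx = - 2 A e^{- x}
  -3·u_xxxx = - 3 A e^{- x}
  2·u_xxx = - 2 A e^{- x}
So the left-hand side equals
  - 7 A e^{- x}
This must equal f(x, y) = - 14 e^{- x} identically.
Matching coefficients of the independent functions:
  [e^{- x}]:  - 7 A = -14
Solving: A = 2.
Check against the point condition:
  u(0, 0) = 2  ⟹  A = 2  ✓
Hence u(x, y) = 2 e^{- x}.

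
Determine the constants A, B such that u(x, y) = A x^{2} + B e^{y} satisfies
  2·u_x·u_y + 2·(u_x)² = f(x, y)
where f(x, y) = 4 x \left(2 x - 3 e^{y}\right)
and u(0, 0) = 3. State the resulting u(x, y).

Substitute the ansatz u = A x^{2} + B e^{y} into the left-hand side.
Derivatives of the ansatz:
  u_x = 2 A x
  u_y = B e^{y}
Term by term:
  2·u_x·u_y = 4 A B x e^{y}
  2·(u_x)² = 8 A^{2} x^{2}
So the left-hand side equals
  8 A^{2} x^{2} + 4 A B x e^{y}
This must equal f(x, y) = 4 x \left(2 x - 3 e^{y}\right) identically.
Matching coefficients of the independent functions:
  [x^{2}]:  8 A^{2} = 8
  [x e^{y}]:  4 A B = -12
These equations allow (A, B) = (-1, 3) or (1, -3).
Impose the point condition(s):
  u(0, 0) = 3  ⟹  B = 3
Only A = -1, B = 3 satisfies everything.
Hence u(x, y) = - x^{2} + 3 e^{y}.

Answer: u(x, y) = - x^{2} + 3 e^{y}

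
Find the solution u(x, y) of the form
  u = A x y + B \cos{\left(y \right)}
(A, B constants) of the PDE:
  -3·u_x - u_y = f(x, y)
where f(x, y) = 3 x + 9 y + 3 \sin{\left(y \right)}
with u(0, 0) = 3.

Substitute the ansatz u = A x y + B \cos{\left(y \right)} into the left-hand side.
Derivatives of the ansatz:
  u_x = A y
  u_y = A x - B \sin{\left(y \right)}
Term by term:
  -3·u_x = - 3 A y
  -u_y = - A x + B \sin{\left(y \right)}
So the left-hand side equals
  - A x - 3 A y + B \sin{\left(y \right)}
This must equal f(x, y) = 3 x + 9 y + 3 \sin{\left(y \right)} identically.
Matching coefficients of the independent functions:
  [x]:  - A = 3
  [y]:  - 3 A = 9
  [\sin{\left(y \right)}]:  B = 3
Solving: A = -3, B = 3.
Check against the point condition:
  u(0, 0) = 3  ⟹  B = 3  ✓
Hence u(x, y) = - 3 x y + 3 \cos{\left(y \right)}.

Answer: u(x, y) = - 3 x y + 3 \cos{\left(y \right)}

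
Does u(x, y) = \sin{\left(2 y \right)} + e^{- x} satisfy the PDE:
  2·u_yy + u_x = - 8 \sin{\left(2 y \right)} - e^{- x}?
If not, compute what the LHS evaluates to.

Evaluate each term of the left-hand side for u = \sin{\left(2 y \right)} + e^{- x}.
Derivatives:
  u_yy = - 4 \sin{\left(2 y \right)}
  u_x = - e^{- x}
Terms:
  2·u_yy = - 8 \sin{\left(2 y \right)}
  u_x = - e^{- x}
Sum: LHS = - 8 \sin{\left(2 y \right)} - e^{- x}
This is exactly the given right-hand side, so u is a solution.

Answer: Yes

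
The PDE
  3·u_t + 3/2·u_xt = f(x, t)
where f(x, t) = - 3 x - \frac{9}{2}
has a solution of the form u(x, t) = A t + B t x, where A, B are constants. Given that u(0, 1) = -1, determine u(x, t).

Substitute the ansatz u = A t + B t x into the left-hand side.
Derivatives of the ansatz:
  u_t = A + B x
  u_xt = B
Term by term:
  3·u_t = 3 A + 3 B x
  3/2·u_xt = \frac{3 B}{2}
So the left-hand side equals
  3 A + 3 B x + \frac{3 B}{2}
This must equal f(x, t) = - 3 x - \frac{9}{2} identically.
Matching coefficients of the independent functions:
  [constant term]:  3 A + \frac{3 B}{2} = - \frac{9}{2}
  [x]:  3 B = -3
Solving: A = -1, B = -1.
Check against the point condition:
  u(0, 1) = -1  ⟹  A = -1  ✓
Hence u(x, t) = - t x - t.

Answer: u(x, t) = - t x - t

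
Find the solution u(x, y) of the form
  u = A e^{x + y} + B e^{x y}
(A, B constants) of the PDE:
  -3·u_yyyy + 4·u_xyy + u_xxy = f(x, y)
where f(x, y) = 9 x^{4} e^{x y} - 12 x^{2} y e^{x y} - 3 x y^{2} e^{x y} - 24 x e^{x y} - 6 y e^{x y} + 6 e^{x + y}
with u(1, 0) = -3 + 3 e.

Substitute the ansatz u = A e^{x + y} + B e^{x y} into the left-hand side.
Derivatives of the ansatz:
  u_yyyy = A e^{x} e^{y} + B x^{4} e^{x y}
  u_xyy = A e^{x} e^{y} + B x^{2} y e^{x y} + 2 B x e^{x y}
  u_xxy = A e^{x} e^{y} + B x y^{2} e^{x y} + 2 B y e^{x y}
Term by term:
  -3·u_yyyy = - 3 A e^{x} e^{y} - 3 B x^{4} e^{x y}
  4·u_xyy = 4 A e^{x} e^{y} + 4 B x^{2} y e^{x y} + 8 B x e^{x y}
  u_xxy = A e^{x} e^{y} + B x y^{2} e^{x y} + 2 B y e^{x y}
So the left-hand side equals
  2 A e^{x} e^{y} - 3 B x^{4} e^{x y} + 4 B x^{2} y e^{x y} + B x y^{2} e^{x y} + 8 B x e^{x y} + 2 B y e^{x y}
This must equal f(x, y) identically; expanded, f = 9 x^{4} e^{x y} - 12 x^{2} y e^{x y} - 3 x y^{2} e^{x y} - 24 x e^{x y} - 6 y e^{x y} + 6 e^{x} e^{y}.
Matching coefficients of the independent functions:
  [x e^{x y}]:  8 B = -24
  [x^{4} e^{x y}]:  - 3 B = 9
  [y e^{x y}]:  2 B = -6
  [e^{x} e^{y}]:  2 A = 6
  [x y^{2} e^{x y}]:  B = -3
  [x^{2} y e^{x y}]:  4 B = -12
Solving: A = 3, B = -3.
Check against the point condition:
  u(1, 0) = -3 + 3 e  ⟹  e A + B = -3 + 3 e  ✓
Hence u(x, y) = - 3 e^{x y} + 3 e^{x + y}.

Answer: u(x, y) = - 3 e^{x y} + 3 e^{x + y}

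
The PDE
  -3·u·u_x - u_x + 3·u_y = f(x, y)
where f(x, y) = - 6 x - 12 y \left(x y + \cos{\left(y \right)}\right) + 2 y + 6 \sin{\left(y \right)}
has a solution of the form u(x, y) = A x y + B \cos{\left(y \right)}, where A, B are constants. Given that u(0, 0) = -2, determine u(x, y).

Substitute the ansatz u = A x y + B \cos{\left(y \right)} into the left-hand side.
Derivatives of the ansatz:
  u_x = A y
  u_y = A x - B \sin{\left(y \right)}
Term by term:
  -3·u·u_x = - 3 A^{2} x y^{2} - 3 A B y \cos{\left(y \right)}
  -u_x = - A y
  3·u_y = 3 A x - 3 B \sin{\left(y \right)}
So the left-hand side equals
  - 3 A^{2} x y^{2} - 3 A B y \cos{\left(y \right)} + 3 A x - A y - 3 B \sin{\left(y \right)}
This must equal f(x, y) identically; expanded, f = - 12 x y^{2} - 6 x - 12 y \cos{\left(y \right)} + 2 y + 6 \sin{\left(y \right)}.
Matching coefficients of the independent functions:
  [x]:  3 A = -6
  [y]:  - A = 2
  [x y^{2}]:  - 3 A^{2} = -12
  [y \cos{\left(y \right)}]:  - 3 A B = -12
  [\sin{\left(y \right)}]:  - 3 B = 6
Solving: A = -2, B = -2.
Check against the point condition:
  u(0, 0) = -2  ⟹  B = -2  ✓
Hence u(x, y) = - 2 x y - 2 \cos{\left(y \right)}.

Answer: u(x, y) = - 2 x y - 2 \cos{\left(y \right)}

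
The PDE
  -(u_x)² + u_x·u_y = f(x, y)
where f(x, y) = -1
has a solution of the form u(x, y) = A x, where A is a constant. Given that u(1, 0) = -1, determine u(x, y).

Substitute the ansatz u = A x into the left-hand side.
Derivatives of the ansatz:
  u_x = A
  u_y = 0
Term by term:
  -(u_x)² = - A^{2}
  u_x·u_y = 0
So the left-hand side equals
  - A^{2}
This must equal f(x, y) = -1 identically.
Matching coefficients of the independent functions:
  [constant term]:  - A^{2} = -1
These equations allow (A) = (-1) or (1).
Impose the point condition(s):
  u(1, 0) = -1  ⟹  A = -1
Only A = -1 satisfies everything.
Hence u(x, y) = - x.

Answer: u(x, y) = - x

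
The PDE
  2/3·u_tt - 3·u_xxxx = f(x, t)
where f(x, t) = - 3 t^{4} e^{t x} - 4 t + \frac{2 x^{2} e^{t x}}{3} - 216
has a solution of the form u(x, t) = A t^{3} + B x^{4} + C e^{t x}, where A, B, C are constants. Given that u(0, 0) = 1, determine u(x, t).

Substitute the ansatz u = A t^{3} + B x^{4} + C e^{t x} into the left-hand side.
Derivatives of the ansatz:
  u_tt = 6 A t + C x^{2} e^{t x}
  u_xxxx = 24 B + C t^{4} e^{t x}
Term by term:
  2/3·u_tt = 4 A t + \frac{2 C x^{2} e^{t x}}{3}
  -3·u_xxxx = - 72 B - 3 C t^{4} e^{t x}
So the left-hand side equals
  4 A t - 72 B - 3 C t^{4} e^{t x} + \frac{2 C x^{2} e^{t x}}{3}
This must equal f(x, t) = - 3 t^{4} e^{t x} - 4 t + \frac{2 x^{2} e^{t x}}{3} - 216 identically.
Matching coefficients of the independent functions:
  [constant term]:  - 72 B = -216
  [t]:  4 A = -4
  [t^{4} e^{t x}]:  - 3 C = -3
  [x^{2} e^{t x}]:  \frac{2 C}{3} = \frac{2}{3}
Solving: A = -1, B = 3, C = 1.
Check against the point condition:
  u(0, 0) = 1  ⟹  C = 1  ✓
Hence u(x, t) = - t^{3} + 3 x^{4} + e^{t x}.

Answer: u(x, t) = - t^{3} + 3 x^{4} + e^{t x}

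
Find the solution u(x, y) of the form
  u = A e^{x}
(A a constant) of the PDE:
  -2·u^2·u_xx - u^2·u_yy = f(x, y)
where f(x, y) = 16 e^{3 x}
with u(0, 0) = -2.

Substitute the ansatz u = A e^{x} into the left-hand side.
Derivatives of the ansatz:
  u_xx = A e^{x}
  u_yy = 0
Term by term:
  -2·u^2·u_xx = - 2 A^{3} e^{3 x}
  -u^2·u_yy = 0
So the left-hand side equals
  - 2 A^{3} e^{3 x}
This must equal f(x, y) = 16 e^{3 x} identically.
Matching coefficients of the independent functions:
  [e^{3 x}]:  - 2 A^{3} = 16
Solving: A = -2.
Check against the point condition:
  u(0, 0) = -2  ⟹  A = -2  ✓
Hence u(x, y) = - 2 e^{x}.

Answer: u(x, y) = - 2 e^{x}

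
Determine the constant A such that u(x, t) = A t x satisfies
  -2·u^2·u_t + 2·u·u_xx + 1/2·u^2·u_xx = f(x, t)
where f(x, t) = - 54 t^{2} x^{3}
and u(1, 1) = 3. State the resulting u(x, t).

Substitute the ansatz u = A t x into the left-hand side.
Derivatives of the ansatz:
  u_t = A x
  u_xx = 0
Term by term:
  -2·u^2·u_t = - 2 A^{3} t^{2} x^{3}
  2·u·u_xx = 0
  1/2·u^2·u_xx = 0
So the left-hand side equals
  - 2 A^{3} t^{2} x^{3}
This must equal f(x, t) = - 54 t^{2} x^{3} identically.
Matching coefficients of the independent functions:
  [t^{2} x^{3}]:  - 2 A^{3} = -54
Solving: A = 3.
Check against the point condition:
  u(1, 1) = 3  ⟹  A = 3  ✓
Hence u(x, t) = 3 t x.

Answer: u(x, t) = 3 t x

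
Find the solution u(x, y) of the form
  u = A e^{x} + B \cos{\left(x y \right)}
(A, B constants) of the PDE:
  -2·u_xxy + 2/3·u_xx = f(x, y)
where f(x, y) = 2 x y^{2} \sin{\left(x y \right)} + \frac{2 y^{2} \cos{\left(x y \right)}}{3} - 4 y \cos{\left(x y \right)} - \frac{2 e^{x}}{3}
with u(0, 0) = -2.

Substitute the ansatz u = A e^{x} + B \cos{\left(x y \right)} into the left-hand side.
Derivatives of the ansatz:
  u_xxy = B x y^{2} \sin{\left(x y \right)} - 2 B y \cos{\left(x y \right)}
  u_xx = A e^{x} - B y^{2} \cos{\left(x y \right)}
Term by term:
  -2·u_xxy = - 2 B x y^{2} \sin{\left(x y \right)} + 4 B y \cos{\left(x y \right)}
  2/3·u_xx = \frac{2 A e^{x}}{3} - \frac{2 B y^{2} \cos{\left(x y \right)}}{3}
So the left-hand side equals
  \frac{2 A e^{x}}{3} - 2 B x y^{2} \sin{\left(x y \right)} - \frac{2 B y^{2} \cos{\left(x y \right)}}{3} + 4 B y \cos{\left(x y \right)}
This must equal f(x, y) = 2 x y^{2} \sin{\left(x y \right)} + \frac{2 y^{2} \cos{\left(x y \right)}}{3} - 4 y \cos{\left(x y \right)} - \frac{2 e^{x}}{3} identically.
Matching coefficients of the independent functions:
  [y \cos{\left(x y \right)}]:  4 B = -4
  [y^{2} \cos{\left(x y \right)}]:  - \frac{2 B}{3} = \frac{2}{3}
  [x y^{2} \sin{\left(x y \right)}]:  - 2 B = 2
  [e^{x}]:  \frac{2 A}{3} = - \frac{2}{3}
Solving: A = -1, B = -1.
Check against the point condition:
  u(0, 0) = -2  ⟹  A + B = -2  ✓
Hence u(x, y) = - e^{x} - \cos{\left(x y \right)}.

Answer: u(x, y) = - e^{x} - \cos{\left(x y \right)}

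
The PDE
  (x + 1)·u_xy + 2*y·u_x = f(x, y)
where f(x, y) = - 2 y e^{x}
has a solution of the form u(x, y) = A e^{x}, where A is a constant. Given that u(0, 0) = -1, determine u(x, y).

Answer: u(x, y) = - e^{x}

Derivation:
Substitute the ansatz u = A e^{x} into the left-hand side.
Derivatives of the ansatz:
  u_xy = 0
  u_x = A e^{x}
Term by term:
  (x + 1)·u_xy = 0
  2*y·u_x = 2 A y e^{x}
So the left-hand side equals
  2 A y e^{x}
This must equal f(x, y) = - 2 y e^{x} identically.
Matching coefficients of the independent functions:
  [y e^{x}]:  2 A = -2
Solving: A = -1.
Check against the point condition:
  u(0, 0) = -1  ⟹  A = -1  ✓
Hence u(x, y) = - e^{x}.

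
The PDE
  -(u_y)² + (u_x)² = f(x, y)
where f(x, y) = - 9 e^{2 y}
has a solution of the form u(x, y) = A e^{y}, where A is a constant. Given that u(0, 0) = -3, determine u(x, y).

Substitute the ansatz u = A e^{y} into the left-hand side.
Derivatives of the ansatz:
  u_y = A e^{y}
  u_x = 0
Term by term:
  -(u_y)² = - A^{2} e^{2 y}
  (u_x)² = 0
So the left-hand side equals
  - A^{2} e^{2 y}
This must equal f(x, y) = - 9 e^{2 y} identically.
Matching coefficients of the independent functions:
  [e^{2 y}]:  - A^{2} = -9
These equations allow (A) = (-3) or (3).
Impose the point condition(s):
  u(0, 0) = -3  ⟹  A = -3
Only A = -3 satisfies everything.
Hence u(x, y) = - 3 e^{y}.

Answer: u(x, y) = - 3 e^{y}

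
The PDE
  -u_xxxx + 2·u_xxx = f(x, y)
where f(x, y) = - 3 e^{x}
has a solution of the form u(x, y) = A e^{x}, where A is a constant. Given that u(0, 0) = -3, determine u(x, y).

Substitute the ansatz u = A e^{x} into the left-hand side.
Derivatives of the ansatz:
  u_xxxx = A e^{x}
  u_xxx = A e^{x}
Term by term:
  -u_xxxx = - A e^{x}
  2·u_xxx = 2 A e^{x}
So the left-hand side equals
  A e^{x}
This must equal f(x, y) = - 3 e^{x} identically.
Matching coefficients of the independent functions:
  [e^{x}]:  A = -3
Solving: A = -3.
Check against the point condition:
  u(0, 0) = -3  ⟹  A = -3  ✓
Hence u(x, y) = - 3 e^{x}.

Answer: u(x, y) = - 3 e^{x}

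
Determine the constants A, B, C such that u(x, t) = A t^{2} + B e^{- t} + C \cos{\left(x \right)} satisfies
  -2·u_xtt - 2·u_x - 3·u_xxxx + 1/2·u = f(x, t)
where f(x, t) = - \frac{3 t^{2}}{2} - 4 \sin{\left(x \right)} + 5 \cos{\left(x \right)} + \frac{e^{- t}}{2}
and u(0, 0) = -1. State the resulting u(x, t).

Substitute the ansatz u = A t^{2} + B e^{- t} + C \cos{\left(x \right)} into the left-hand side.
Derivatives of the ansatz:
  u_xtt = 0
  u_x = - C \sin{\left(x \right)}
  u_xxxx = C \cos{\left(x \right)}
Term by term:
  -2·u_xtt = 0
  -2·u_x = 2 C \sin{\left(x \right)}
  -3·u_xxxx = - 3 C \cos{\left(x \right)}
  1/2·u = \frac{A t^{2}}{2} + \frac{B e^{- t}}{2} + \frac{C \cos{\left(x \right)}}{2}
So the left-hand side equals
  \frac{A t^{2}}{2} + \frac{B e^{- t}}{2} + 2 C \sin{\left(x \right)} - \frac{5 C \cos{\left(x \right)}}{2}
This must equal f(x, t) = - \frac{3 t^{2}}{2} - 4 \sin{\left(x \right)} + 5 \cos{\left(x \right)} + \frac{e^{- t}}{2} identically.
Matching coefficients of the independent functions:
  [t^{2}]:  \frac{A}{2} = - \frac{3}{2}
  [e^{- t}]:  \frac{B}{2} = \frac{1}{2}
  [\sin{\left(x \right)}]:  2 C = -4
  [\cos{\left(x \right)}]:  - \frac{5 C}{2} = 5
Solving: A = -3, B = 1, C = -2.
Check against the point condition:
  u(0, 0) = -1  ⟹  B + C = -1  ✓
Hence u(x, t) = - 3 t^{2} - 2 \cos{\left(x \right)} + e^{- t}.

Answer: u(x, t) = - 3 t^{2} - 2 \cos{\left(x \right)} + e^{- t}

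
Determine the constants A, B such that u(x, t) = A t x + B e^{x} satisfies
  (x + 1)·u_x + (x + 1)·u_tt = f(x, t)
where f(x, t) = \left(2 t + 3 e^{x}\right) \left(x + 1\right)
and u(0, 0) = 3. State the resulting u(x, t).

Substitute the ansatz u = A t x + B e^{x} into the left-hand side.
Derivatives of the ansatz:
  u_x = A t + B e^{x}
  u_tt = 0
Term by term:
  (x + 1)·u_x = A t x + A t + B x e^{x} + B e^{x}
  (x + 1)·u_tt = 0
So the left-hand side equals
  A t x + A t + B x e^{x} + B e^{x}
This must equal f(x, t) identically; expanded, f = 2 t x + 2 t + 3 x e^{x} + 3 e^{x}.
Matching coefficients of the independent functions:
  [t, t x]:  A = 2
  [x e^{x}, e^{x}]:  B = 3
Solving: A = 2, B = 3.
Check against the point condition:
  u(0, 0) = 3  ⟹  B = 3  ✓
Hence u(x, t) = 2 t x + 3 e^{x}.

Answer: u(x, t) = 2 t x + 3 e^{x}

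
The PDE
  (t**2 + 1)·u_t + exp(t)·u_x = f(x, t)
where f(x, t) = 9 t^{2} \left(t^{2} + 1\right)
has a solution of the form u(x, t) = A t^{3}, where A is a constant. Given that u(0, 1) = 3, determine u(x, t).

Answer: u(x, t) = 3 t^{3}

Derivation:
Substitute the ansatz u = A t^{3} into the left-hand side.
Derivatives of the ansatz:
  u_t = 3 A t^{2}
  u_x = 0
Term by term:
  (t**2 + 1)·u_t = 3 A t^{4} + 3 A t^{2}
  exp(t)·u_x = 0
So the left-hand side equals
  3 A t^{4} + 3 A t^{2}
This must equal f(x, t) identically; expanded, f = 9 t^{4} + 9 t^{2}.
Matching coefficients of the independent functions:
  [t^{2}, t^{4}]:  3 A = 9
Solving: A = 3.
Check against the point condition:
  u(0, 1) = 3  ⟹  A = 3  ✓
Hence u(x, t) = 3 t^{3}.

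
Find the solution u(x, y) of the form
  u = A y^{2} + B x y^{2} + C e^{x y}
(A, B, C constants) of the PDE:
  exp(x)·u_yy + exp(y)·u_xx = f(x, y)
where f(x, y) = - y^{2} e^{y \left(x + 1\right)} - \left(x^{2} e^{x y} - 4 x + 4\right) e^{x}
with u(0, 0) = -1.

Substitute the ansatz u = A y^{2} + B x y^{2} + C e^{x y} into the left-hand side.
Derivatives of the ansatz:
  u_yy = 2 A + 2 B x + C x^{2} e^{x y}
  u_xx = C y^{2} e^{x y}
Term by term:
  exp(x)·u_yy = 2 A e^{x} + 2 B x e^{x} + C x^{2} e^{x} e^{x y}
  exp(y)·u_xx = C y^{2} e^{y} e^{x y}
So the left-hand side equals
  2 A e^{x} + 2 B x e^{x} + C x^{2} e^{x} e^{x y} + C y^{2} e^{y} e^{x y}
This must equal f(x, y) identically; expanded, f = - x^{2} e^{x} e^{x y} + 4 x e^{x} - y^{2} e^{y} e^{x y} - 4 e^{x}.
Matching coefficients of the independent functions:
  [x e^{x}]:  2 B = 4
  [x^{2} e^{x} e^{x y}, y^{2} e^{y} e^{x y}]:  C = -1
  [e^{x}]:  2 A = -4
Solving: A = -2, B = 2, C = -1.
Check against the point condition:
  u(0, 0) = -1  ⟹  C = -1  ✓
Hence u(x, y) = 2 x y^{2} - 2 y^{2} - e^{x y}.

Answer: u(x, y) = 2 x y^{2} - 2 y^{2} - e^{x y}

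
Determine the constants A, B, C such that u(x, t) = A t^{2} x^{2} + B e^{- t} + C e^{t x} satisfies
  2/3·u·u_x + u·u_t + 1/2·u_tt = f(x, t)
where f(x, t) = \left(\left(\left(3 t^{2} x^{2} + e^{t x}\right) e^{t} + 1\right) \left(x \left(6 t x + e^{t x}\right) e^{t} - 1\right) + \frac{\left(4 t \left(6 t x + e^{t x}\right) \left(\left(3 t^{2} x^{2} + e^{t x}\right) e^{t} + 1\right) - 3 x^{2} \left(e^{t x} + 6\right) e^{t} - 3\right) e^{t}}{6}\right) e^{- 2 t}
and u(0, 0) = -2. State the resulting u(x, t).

Substitute the ansatz u = A t^{2} x^{2} + B e^{- t} + C e^{t x} into the left-hand side.
Derivatives of the ansatz:
  u_x = 2 A t^{2} x + C t e^{t x}
  u_t = 2 A t x^{2} - B e^{- t} + C x e^{t x}
  u_tt = 2 A x^{2} + B e^{- t} + C x^{2} e^{t x}
Term by term:
  2/3·u·u_x = \frac{4 A^{2} t^{4} x^{3}}{3} + \frac{4 A B t^{2} x e^{- t}}{3} + \frac{2 A C t^{3} x^{2} e^{t x}}{3} + \frac{4 A C t^{2} x e^{t x}}{3} + \frac{2 B C t e^{- t} e^{t x}}{3} + \frac{2 C^{2} t e^{2 t x}}{3}
  u·u_t = 2 A^{2} t^{3} x^{4} - A B t^{2} x^{2} e^{- t} + 2 A B t x^{2} e^{- t} + A C t^{2} x^{3} e^{t x} + 2 A C t x^{2} e^{t x} - B^{2} e^{- 2 t} + B C x e^{- t} e^{t x} - B C e^{- t} e^{t x} + C^{2} x e^{2 t x}
  1/2·u_tt = A x^{2} + \frac{B e^{- t}}{2} + \frac{C x^{2} e^{t x}}{2}
So the left-hand side equals
  \frac{4 A^{2} t^{4} x^{3}}{3} + 2 A^{2} t^{3} x^{4} - A B t^{2} x^{2} e^{- t} + \frac{4 A B t^{2} x e^{- t}}{3} + 2 A B t x^{2} e^{- t} + \frac{2 A C t^{3} x^{2} e^{t x}}{3} + A C t^{2} x^{3} e^{t x} + \frac{4 A C t^{2} x e^{t x}}{3} + 2 A C t x^{2} e^{t x} + A x^{2} - B^{2} e^{- 2 t} + \frac{2 B C t e^{- t} e^{t x}}{3} + B C x e^{- t} e^{t x} - B C e^{- t} e^{t x} + \frac{B e^{- t}}{2} + \frac{2 C^{2} t e^{2 t x}}{3} + C^{2} x e^{2 t x} + \frac{C x^{2} e^{t x}}{2}
This must equal f(x, t) identically; expanded, f = 12 t^{4} x^{3} + 18 t^{3} x^{4} + 2 t^{3} x^{2} e^{t x} + 3 t^{2} x^{3} e^{t x} - 3 t^{2} x^{2} e^{- t} + 4 t^{2} x e^{t x} + 4 t^{2} x e^{- t} + 6 t x^{2} e^{t x} + 6 t x^{2} e^{- t} + \frac{2 t e^{2 t x}}{3} + \frac{2 t e^{- t} e^{t x}}{3} - \frac{x^{2} e^{t x}}{2} - 3 x^{2} + x e^{2 t x} + x e^{- t} e^{t x} - e^{- t} e^{t x} - \frac{e^{- t}}{2} - e^{- 2 t}.
Matching coefficients of the independent functions:
(each divided by its leading coefficient; functions giving the same equation are listed together)
  [x^{2}]:  A + 3 = 0
  [t e^{2 t x}, x e^{2 t x}]:  C^{2} - 1 = 0
  [t^{3} x^{4}, t^{4} x^{3}]:  A^{2} - 9 = 0
  [x^{2} e^{t x}]:  C + 1 = 0
  [e^{- t} e^{t x}, t e^{- t} e^{t x}, x e^{- t} e^{t x}]:  B C - 1 = 0
  [t x^{2} e^{- t}, t^{2} x e^{- t}, t^{2} x^{2} e^{- t}]:  A B - 3 = 0
  [t x^{2} e^{t x}, t^{2} x e^{t x}, t^{2} x^{3} e^{t x}, …]:  A C - 3 = 0
  [e^{- 2 t}]:  B^{2} - 1 = 0
  [e^{- t}]:  B + 1 = 0
Solving: A = -3, B = -1, C = -1.
Check against the point condition:
  u(0, 0) = -2  ⟹  B + C = -2  ✓
Hence u(x, t) = - 3 t^{2} x^{2} - e^{t x} - e^{- t}.

Answer: u(x, t) = - 3 t^{2} x^{2} - e^{t x} - e^{- t}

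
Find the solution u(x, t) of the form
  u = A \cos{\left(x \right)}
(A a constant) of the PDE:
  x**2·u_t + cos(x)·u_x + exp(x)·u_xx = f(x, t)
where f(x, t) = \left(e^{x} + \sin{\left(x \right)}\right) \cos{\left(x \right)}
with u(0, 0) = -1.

Substitute the ansatz u = A \cos{\left(x \right)} into the left-hand side.
Derivatives of the ansatz:
  u_t = 0
  u_x = - A \sin{\left(x \right)}
  u_xx = - A \cos{\left(x \right)}
Term by term:
  x**2·u_t = 0
  cos(x)·u_x = - A \sin{\left(x \right)} \cos{\left(x \right)}
  exp(x)·u_xx = - A e^{x} \cos{\left(x \right)}
So the left-hand side equals
  - A e^{x} \cos{\left(x \right)} - A \sin{\left(x \right)} \cos{\left(x \right)}
This must equal f(x, t) identically; expanded, f = e^{x} \cos{\left(x \right)} + \sin{\left(x \right)} \cos{\left(x \right)}.
Matching coefficients of the independent functions:
  [e^{x} \cos{\left(x \right)}, \sin{\left(x \right)} \cos{\left(x \right)}]:  - A = 1
Solving: A = -1.
Check against the point condition:
  u(0, 0) = -1  ⟹  A = -1  ✓
Hence u(x, t) = - \cos{\left(x \right)}.

Answer: u(x, t) = - \cos{\left(x \right)}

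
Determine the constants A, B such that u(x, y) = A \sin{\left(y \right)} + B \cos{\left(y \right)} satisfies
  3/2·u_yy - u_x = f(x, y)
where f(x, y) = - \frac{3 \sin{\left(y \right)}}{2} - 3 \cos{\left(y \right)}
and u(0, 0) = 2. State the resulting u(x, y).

Substitute the ansatz u = A \sin{\left(y \right)} + B \cos{\left(y \right)} into the left-hand side.
Derivatives of the ansatz:
  u_yy = - A \sin{\left(y \right)} - B \cos{\left(y \right)}
  u_x = 0
Term by term:
  3/2·u_yy = - \frac{3 A \sin{\left(y \right)}}{2} - \frac{3 B \cos{\left(y \right)}}{2}
  -u_x = 0
So the left-hand side equals
  - \frac{3 A \sin{\left(y \right)}}{2} - \frac{3 B \cos{\left(y \right)}}{2}
This must equal f(x, y) = - \frac{3 \sin{\left(y \right)}}{2} - 3 \cos{\left(y \right)} identically.
Matching coefficients of the independent functions:
  [\sin{\left(y \right)}]:  - \frac{3 A}{2} = - \frac{3}{2}
  [\cos{\left(y \right)}]:  - \frac{3 B}{2} = -3
Solving: A = 1, B = 2.
Check against the point condition:
  u(0, 0) = 2  ⟹  B = 2  ✓
Hence u(x, y) = \sin{\left(y \right)} + 2 \cos{\left(y \right)}.

Answer: u(x, y) = \sin{\left(y \right)} + 2 \cos{\left(y \right)}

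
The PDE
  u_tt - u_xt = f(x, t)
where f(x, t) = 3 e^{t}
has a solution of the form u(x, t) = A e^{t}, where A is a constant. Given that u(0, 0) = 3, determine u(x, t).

Substitute the ansatz u = A e^{t} into the left-hand side.
Derivatives of the ansatz:
  u_tt = A e^{t}
  u_xt = 0
Term by term:
  u_tt = A e^{t}
  -u_xt = 0
So the left-hand side equals
  A e^{t}
This must equal f(x, t) = 3 e^{t} identically.
Matching coefficients of the independent functions:
  [e^{t}]:  A = 3
Solving: A = 3.
Check against the point condition:
  u(0, 0) = 3  ⟹  A = 3  ✓
Hence u(x, t) = 3 e^{t}.

Answer: u(x, t) = 3 e^{t}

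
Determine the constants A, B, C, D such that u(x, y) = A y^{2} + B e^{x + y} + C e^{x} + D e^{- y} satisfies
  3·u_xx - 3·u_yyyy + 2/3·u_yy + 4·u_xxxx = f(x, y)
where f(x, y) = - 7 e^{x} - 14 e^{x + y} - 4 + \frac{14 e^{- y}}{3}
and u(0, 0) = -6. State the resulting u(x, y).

Substitute the ansatz u = A y^{2} + B e^{x + y} + C e^{x} + D e^{- y} into the left-hand side.
Derivatives of the ansatz:
  u_xx = B e^{x} e^{y} + C e^{x}
  u_yyyy = B e^{x} e^{y} + D e^{- y}
  u_yy = 2 A + B e^{x} e^{y} + D e^{- y}
  u_xxxx = B e^{x} e^{y} + C e^{x}
Term by term:
  3·u_xx = 3 B e^{x} e^{y} + 3 C e^{x}
  -3·u_yyyy = - 3 B e^{x} e^{y} - 3 D e^{- y}
  2/3·u_yy = \frac{4 A}{3} + \frac{2 B e^{x} e^{y}}{3} + \frac{2 D e^{- y}}{3}
  4·u_xxxx = 4 B e^{x} e^{y} + 4 C e^{x}
So the left-hand side equals
  \frac{4 A}{3} + \frac{14 B e^{x} e^{y}}{3} + 7 C e^{x} - \frac{7 D e^{- y}}{3}
This must equal f(x, y) identically; expanded, f = - 14 e^{x} e^{y} - 7 e^{x} - 4 + \frac{14 e^{- y}}{3}.
Matching coefficients of the independent functions:
  [constant term]:  \frac{4 A}{3} = -4
  [e^{x} e^{y}]:  \frac{14 B}{3} = -14
  [e^{x}]:  7 C = -7
  [e^{- y}]:  - \frac{7 D}{3} = \frac{14}{3}
Solving: A = -3, B = -3, C = -1, D = -2.
Check against the point condition:
  u(0, 0) = -6  ⟹  B + C + D = -6  ✓
Hence u(x, y) = - 3 y^{2} - e^{x} - 3 e^{x + y} - 2 e^{- y}.

Answer: u(x, y) = - 3 y^{2} - e^{x} - 3 e^{x + y} - 2 e^{- y}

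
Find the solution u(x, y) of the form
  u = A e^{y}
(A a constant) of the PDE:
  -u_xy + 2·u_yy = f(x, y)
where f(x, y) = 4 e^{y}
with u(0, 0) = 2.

Answer: u(x, y) = 2 e^{y}

Derivation:
Substitute the ansatz u = A e^{y} into the left-hand side.
Derivatives of the ansatz:
  u_xy = 0
  u_yy = A e^{y}
Term by term:
  -u_xy = 0
  2·u_yy = 2 A e^{y}
So the left-hand side equals
  2 A e^{y}
This must equal f(x, y) = 4 e^{y} identically.
Matching coefficients of the independent functions:
  [e^{y}]:  2 A = 4
Solving: A = 2.
Check against the point condition:
  u(0, 0) = 2  ⟹  A = 2  ✓
Hence u(x, y) = 2 e^{y}.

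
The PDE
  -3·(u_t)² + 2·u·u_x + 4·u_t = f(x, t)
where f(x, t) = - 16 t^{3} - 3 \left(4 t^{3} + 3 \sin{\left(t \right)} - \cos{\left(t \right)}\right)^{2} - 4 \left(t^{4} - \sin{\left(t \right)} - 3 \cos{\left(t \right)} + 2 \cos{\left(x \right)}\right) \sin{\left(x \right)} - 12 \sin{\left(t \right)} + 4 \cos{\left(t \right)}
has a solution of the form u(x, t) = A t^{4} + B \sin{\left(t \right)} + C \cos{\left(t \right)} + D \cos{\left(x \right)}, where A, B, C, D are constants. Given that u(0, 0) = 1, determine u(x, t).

Substitute the ansatz u = A t^{4} + B \sin{\left(t \right)} + C \cos{\left(t \right)} + D \cos{\left(x \right)} into the left-hand side.
Derivatives of the ansatz:
  u_t = 4 A t^{3} + B \cos{\left(t \right)} - C \sin{\left(t \right)}
  u_x = - D \sin{\left(x \right)}
Term by term:
  -3·(u_t)² = - 48 A^{2} t^{6} - 24 A B t^{3} \cos{\left(t \right)} + 24 A C t^{3} \sin{\left(t \right)} - 3 B^{2} \cos^{2}{\left(t \right)} + 6 B C \sin{\left(t \right)} \cos{\left(t \right)} - 3 C^{2} \sin^{2}{\left(t \right)}
  2·u·u_x = - 2 A D t^{4} \sin{\left(x \right)} - 2 B D \sin{\left(t \right)} \sin{\left(x \right)} - 2 C D \sin{\left(x \right)} \cos{\left(t \right)} - 2 D^{2} \sin{\left(x \right)} \cos{\left(x \right)}
  4·u_t = 16 A t^{3} + 4 B \cos{\left(t \right)} - 4 C \sin{\left(t \right)}
So the left-hand side equals
  - 48 A^{2} t^{6} - 24 A B t^{3} \cos{\left(t \right)} + 24 A C t^{3} \sin{\left(t \right)} - 2 A D t^{4} \sin{\left(x \right)} + 16 A t^{3} - 3 B^{2} \cos^{2}{\left(t \right)} + 6 B C \sin{\left(t \right)} \cos{\left(t \right)} - 2 B D \sin{\left(t \right)} \sin{\left(x \right)} + 4 B \cos{\left(t \right)} - 3 C^{2} \sin^{2}{\left(t \right)} - 2 C D \sin{\left(x \right)} \cos{\left(t \right)} - 4 C \sin{\left(t \right)} - 2 D^{2} \sin{\left(x \right)} \cos{\left(x \right)}
This must equal f(x, t) identically; expanded, f = - 48 t^{6} - 4 t^{4} \sin{\left(x \right)} - 72 t^{3} \sin{\left(t \right)} + 24 t^{3} \cos{\left(t \right)} - 16 t^{3} - 27 \sin^{2}{\left(t \right)} + 4 \sin{\left(t \right)} \sin{\left(x \right)} + 18 \sin{\left(t \right)} \cos{\left(t \right)} - 12 \sin{\left(t \right)} + 12 \sin{\left(x \right)} \cos{\left(t \right)} - 8 \sin{\left(x \right)} \cos{\left(x \right)} - 3 \cos^{2}{\left(t \right)} + 4 \cos{\left(t \right)}.
Matching coefficients of the independent functions:
  [t^{3}]:  16 A = -16
  [t^{6}]:  - 48 A^{2} = -48
  [t^{3} \sin{\left(t \right)}]:  24 A C = -72
  [t^{3} \cos{\left(t \right)}]:  - 24 A B = 24
  [t^{4} \sin{\left(x \right)}]:  - 2 A D = -4
  [\sin{\left(t \right)} \sin{\left(x \right)}]:  - 2 B D = 4
  [\sin{\left(t \right)} \cos{\left(t \right)}]:  6 B C = 18
  [\sin{\left(x \right)} \cos{\left(t \right)}]:  - 2 C D = 12
  [\sin{\left(x \right)} \cos{\left(x \right)}]:  - 2 D^{2} = -8
  [\sin{\left(t \right)}]:  - 4 C = -12
  [\sin^{2}{\left(t \right)}]:  - 3 C^{2} = -27
  [\cos{\left(t \right)}]:  4 B = 4
  [\cos^{2}{\left(t \right)}]:  - 3 B^{2} = -3
Solving: A = -1, B = 1, C = 3, D = -2.
Check against the point condition:
  u(0, 0) = 1  ⟹  C + D = 1  ✓
Hence u(x, t) = - t^{4} + \sin{\left(t \right)} + 3 \cos{\left(t \right)} - 2 \cos{\left(x \right)}.

Answer: u(x, t) = - t^{4} + \sin{\left(t \right)} + 3 \cos{\left(t \right)} - 2 \cos{\left(x \right)}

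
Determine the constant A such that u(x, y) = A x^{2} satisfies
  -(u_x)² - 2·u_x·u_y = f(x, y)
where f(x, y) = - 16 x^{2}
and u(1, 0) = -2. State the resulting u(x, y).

Substitute the ansatz u = A x^{2} into the left-hand side.
Derivatives of the ansatz:
  u_x = 2 A x
  u_y = 0
Term by term:
  -(u_x)² = - 4 A^{2} x^{2}
  -2·u_x·u_y = 0
So the left-hand side equals
  - 4 A^{2} x^{2}
This must equal f(x, y) = - 16 x^{2} identically.
Matching coefficients of the independent functions:
  [x^{2}]:  - 4 A^{2} = -16
These equations allow (A) = (-2) or (2).
Impose the point condition(s):
  u(1, 0) = -2  ⟹  A = -2
Only A = -2 satisfies everything.
Hence u(x, y) = - 2 x^{2}.

Answer: u(x, y) = - 2 x^{2}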